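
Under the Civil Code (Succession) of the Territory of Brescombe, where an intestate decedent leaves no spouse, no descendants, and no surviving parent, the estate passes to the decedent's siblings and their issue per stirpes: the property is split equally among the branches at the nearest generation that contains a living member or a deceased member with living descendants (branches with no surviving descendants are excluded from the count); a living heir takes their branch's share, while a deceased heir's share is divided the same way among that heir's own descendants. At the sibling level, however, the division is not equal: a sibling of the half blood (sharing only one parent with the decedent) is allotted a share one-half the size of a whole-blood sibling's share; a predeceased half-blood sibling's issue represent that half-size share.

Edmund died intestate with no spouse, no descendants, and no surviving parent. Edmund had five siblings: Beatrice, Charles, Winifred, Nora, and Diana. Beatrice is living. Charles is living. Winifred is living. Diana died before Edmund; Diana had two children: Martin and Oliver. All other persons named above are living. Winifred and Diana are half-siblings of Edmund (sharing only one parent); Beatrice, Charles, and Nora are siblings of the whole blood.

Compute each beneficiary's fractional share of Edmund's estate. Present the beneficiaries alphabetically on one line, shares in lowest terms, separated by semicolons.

No spouse, descendants, or parent survives, so the estate passes to Edmund's siblings per stirpes.
Half-blood siblings count for one-half the weight of whole-blood siblings at the initial division.
Dividing 1 in proportion to weights (total weight 4): Beatrice (weight 1) → 1/4; Charles (weight 1) → 1/4; Winifred (weight 1/2) → 1/8; Nora (weight 1) → 1/4; Diana (weight 1/2) → 1/8.
Beatrice is living and takes 1/4.
Charles is living and takes 1/4.
Winifred is living and takes 1/8.
Nora is living and takes 1/4.
Diana predeceased; the 1/8 allotted to Diana's branch passes to Diana's issue by representation.
The 1/8 is divided into 2 equal shares of 1/16 among Martin, Oliver.
Martin is living and takes 1/16.
Oliver is living and takes 1/16.

Beatrice 1/4; Charles 1/4; Martin 1/16; Nora 1/4; Oliver 1/16; Winifred 1/8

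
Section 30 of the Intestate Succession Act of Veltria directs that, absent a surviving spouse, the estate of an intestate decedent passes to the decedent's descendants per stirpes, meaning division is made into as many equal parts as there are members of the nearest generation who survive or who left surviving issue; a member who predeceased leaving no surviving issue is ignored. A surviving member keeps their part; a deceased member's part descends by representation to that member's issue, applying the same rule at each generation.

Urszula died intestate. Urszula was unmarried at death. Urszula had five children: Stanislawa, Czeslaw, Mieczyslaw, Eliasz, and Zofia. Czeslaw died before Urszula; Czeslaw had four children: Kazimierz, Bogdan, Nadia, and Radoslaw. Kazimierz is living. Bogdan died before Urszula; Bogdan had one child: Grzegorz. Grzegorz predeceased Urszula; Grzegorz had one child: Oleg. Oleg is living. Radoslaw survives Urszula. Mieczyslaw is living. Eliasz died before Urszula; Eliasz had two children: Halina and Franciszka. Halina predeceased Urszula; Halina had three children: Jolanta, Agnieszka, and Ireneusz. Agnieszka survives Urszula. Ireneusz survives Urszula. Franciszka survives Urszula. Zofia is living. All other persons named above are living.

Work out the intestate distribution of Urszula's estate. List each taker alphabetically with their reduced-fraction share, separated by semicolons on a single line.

Agnieszka 1/30; Franciszka 1/10; Ireneusz 1/30; Jolanta 1/30; Kazimierz 1/20; Mieczyslaw 1/5; Nadia 1/20; Oleg 1/20; Radoslaw 1/20; Stanislawa 1/5; Zofia 1/5

There is no surviving spouse, so the entire estate passes to Urszula's descendants per stirpes.
The estate is divided into 5 equal shares of 1/5 among Stanislawa, Czeslaw, Mieczyslaw, Eliasz, Zofia.
Stanislawa is living and takes 1/5.
Czeslaw predeceased; the 1/5 allotted to Czeslaw's branch passes to Czeslaw's issue by representation.
The 1/5 is divided into 4 equal shares of 1/20 among Kazimierz, Bogdan, Nadia, Radoslaw.
Kazimierz is living and takes 1/20.
Bogdan predeceased; the 1/20 allotted to Bogdan's branch passes to Bogdan's issue by representation.
Grzegorz's line is the sole branch at this level, so the full 1/20 passes to Grzegorz's issue by representation.
Oleg is the sole taker at this level and receives the full 1/20.
Nadia is living and takes 1/20.
Radoslaw is living and takes 1/20.
Mieczyslaw is living and takes 1/5.
Eliasz predeceased; the 1/5 allotted to Eliasz's branch passes to Eliasz's issue by representation.
The 1/5 is divided into 2 equal shares of 1/10 among Halina, Franciszka.
Halina predeceased; the 1/10 allotted to Halina's branch passes to Halina's issue by representation.
The 1/10 is divided into 3 equal shares of 1/30 among Jolanta, Agnieszka, Ireneusz.
Jolanta is living and takes 1/30.
Agnieszka is living and takes 1/30.
Ireneusz is living and takes 1/30.
Franciszka is living and takes 1/10.
Zofia is living and takes 1/5.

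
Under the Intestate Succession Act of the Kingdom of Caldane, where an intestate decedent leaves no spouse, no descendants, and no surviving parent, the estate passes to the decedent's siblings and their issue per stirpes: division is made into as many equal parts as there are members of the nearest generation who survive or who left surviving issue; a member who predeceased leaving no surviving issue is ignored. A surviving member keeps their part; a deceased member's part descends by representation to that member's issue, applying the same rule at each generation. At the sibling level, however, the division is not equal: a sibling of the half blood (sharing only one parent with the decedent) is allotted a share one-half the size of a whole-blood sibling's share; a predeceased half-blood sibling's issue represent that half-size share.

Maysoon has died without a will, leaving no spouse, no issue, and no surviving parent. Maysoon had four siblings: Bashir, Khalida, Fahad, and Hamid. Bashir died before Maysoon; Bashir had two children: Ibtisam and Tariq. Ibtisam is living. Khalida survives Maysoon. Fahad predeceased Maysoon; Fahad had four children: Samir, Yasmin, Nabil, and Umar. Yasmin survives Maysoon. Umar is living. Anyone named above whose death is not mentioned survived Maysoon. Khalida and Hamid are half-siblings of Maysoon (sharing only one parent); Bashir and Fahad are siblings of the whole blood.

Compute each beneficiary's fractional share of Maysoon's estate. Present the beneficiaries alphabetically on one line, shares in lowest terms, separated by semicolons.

No spouse, descendants, or parent survives, so the estate passes to Maysoon's siblings per stirpes.
Half-blood siblings count for one-half the weight of whole-blood siblings at the initial division.
Dividing 1 in proportion to weights (total weight 3): Bashir (weight 1) → 1/3; Khalida (weight 1/2) → 1/6; Fahad (weight 1) → 1/3; Hamid (weight 1/2) → 1/6.
Bashir predeceased; the 1/3 allotted to Bashir's branch passes to Bashir's issue by representation.
The 1/3 is divided into 2 equal shares of 1/6 among Ibtisam, Tariq.
Ibtisam is living and takes 1/6.
Tariq is living and takes 1/6.
Khalida is living and takes 1/6.
Fahad predeceased; the 1/3 allotted to Fahad's branch passes to Fahad's issue by representation.
The 1/3 is divided into 4 equal shares of 1/12 among Samir, Yasmin, Nabil, Umar.
Samir is living and takes 1/12.
Yasmin is living and takes 1/12.
Nabil is living and takes 1/12.
Umar is living and takes 1/12.
Hamid is living and takes 1/6.

Hamid 1/6; Ibtisam 1/6; Khalida 1/6; Nabil 1/12; Samir 1/12; Tariq 1/6; Umar 1/12; Yasmin 1/12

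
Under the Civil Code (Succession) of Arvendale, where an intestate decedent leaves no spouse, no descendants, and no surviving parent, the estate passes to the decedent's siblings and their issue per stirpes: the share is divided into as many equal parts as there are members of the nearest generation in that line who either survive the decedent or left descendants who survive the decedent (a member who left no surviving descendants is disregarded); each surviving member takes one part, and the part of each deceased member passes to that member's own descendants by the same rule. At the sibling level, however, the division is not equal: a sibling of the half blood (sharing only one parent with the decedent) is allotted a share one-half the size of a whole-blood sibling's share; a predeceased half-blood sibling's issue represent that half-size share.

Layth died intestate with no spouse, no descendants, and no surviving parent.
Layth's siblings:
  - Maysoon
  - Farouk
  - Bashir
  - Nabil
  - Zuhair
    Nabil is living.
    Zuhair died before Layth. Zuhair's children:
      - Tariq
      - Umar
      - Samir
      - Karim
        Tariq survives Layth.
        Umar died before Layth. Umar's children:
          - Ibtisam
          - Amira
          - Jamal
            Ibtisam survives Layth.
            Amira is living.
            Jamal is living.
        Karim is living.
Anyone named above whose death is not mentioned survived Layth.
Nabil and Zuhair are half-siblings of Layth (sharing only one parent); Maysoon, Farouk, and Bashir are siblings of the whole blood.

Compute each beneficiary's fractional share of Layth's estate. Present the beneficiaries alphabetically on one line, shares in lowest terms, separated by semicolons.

No spouse, descendants, or parent survives, so the estate passes to Layth's siblings per stirpes.
Half-blood siblings count for one-half the weight of whole-blood siblings at the initial division.
Dividing 1 in proportion to weights (total weight 4): Maysoon (weight 1) → 1/4; Farouk (weight 1) → 1/4; Bashir (weight 1) → 1/4; Nabil (weight 1/2) → 1/8; Zuhair (weight 1/2) → 1/8.
Maysoon is living and takes 1/4.
Farouk is living and takes 1/4.
Bashir is living and takes 1/4.
Nabil is living and takes 1/8.
Zuhair predeceased; the 1/8 allotted to Zuhair's branch passes to Zuhair's issue by representation.
The 1/8 is divided into 4 equal shares of 1/32 among Tariq, Umar, Samir, Karim.
Tariq is living and takes 1/32.
Umar predeceased; the 1/32 allotted to Umar's branch passes to Umar's issue by representation.
The 1/32 is divided into 3 equal shares of 1/96 among Ibtisam, Amira, Jamal.
Ibtisam is living and takes 1/96.
Amira is living and takes 1/96.
Jamal is living and takes 1/96.
Samir is living and takes 1/32.
Karim is living and takes 1/32.

Amira 1/96; Bashir 1/4; Farouk 1/4; Ibtisam 1/96; Jamal 1/96; Karim 1/32; Maysoon 1/4; Nabil 1/8; Samir 1/32; Tariq 1/32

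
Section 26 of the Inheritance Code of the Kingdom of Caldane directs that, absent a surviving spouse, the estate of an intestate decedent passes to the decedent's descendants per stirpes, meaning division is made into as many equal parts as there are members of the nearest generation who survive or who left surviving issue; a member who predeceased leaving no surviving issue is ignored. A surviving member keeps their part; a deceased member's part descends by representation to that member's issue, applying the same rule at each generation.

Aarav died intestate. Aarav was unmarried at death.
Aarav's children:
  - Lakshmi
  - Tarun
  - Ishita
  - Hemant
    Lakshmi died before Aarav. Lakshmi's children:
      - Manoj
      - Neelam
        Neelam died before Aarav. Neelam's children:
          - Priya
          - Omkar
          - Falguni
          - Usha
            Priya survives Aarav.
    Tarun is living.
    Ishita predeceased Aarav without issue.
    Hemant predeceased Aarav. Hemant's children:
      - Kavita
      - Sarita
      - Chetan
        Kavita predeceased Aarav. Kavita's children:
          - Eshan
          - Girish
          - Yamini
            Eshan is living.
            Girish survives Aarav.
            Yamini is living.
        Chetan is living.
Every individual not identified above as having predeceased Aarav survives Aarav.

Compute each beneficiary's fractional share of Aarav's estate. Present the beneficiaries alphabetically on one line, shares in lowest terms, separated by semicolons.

There is no surviving spouse, so the entire estate passes to Aarav's descendants per stirpes.
Ishita left no surviving issue, so that branch lapses and is disregarded.
The estate is divided into 3 equal shares of 1/3 among Lakshmi, Tarun, Hemant.
Lakshmi predeceased; the 1/3 allotted to Lakshmi's branch passes to Lakshmi's issue by representation.
The 1/3 is divided into 2 equal shares of 1/6 among Manoj, Neelam.
Manoj is living and takes 1/6.
Neelam predeceased; the 1/6 allotted to Neelam's branch passes to Neelam's issue by representation.
The 1/6 is divided into 4 equal shares of 1/24 among Priya, Omkar, Falguni, Usha.
Priya is living and takes 1/24.
Omkar is living and takes 1/24.
Falguni is living and takes 1/24.
Usha is living and takes 1/24.
Tarun is living and takes 1/3.
Hemant predeceased; the 1/3 allotted to Hemant's branch passes to Hemant's issue by representation.
The 1/3 is divided into 3 equal shares of 1/9 among Kavita, Sarita, Chetan.
Kavita predeceased; the 1/9 allotted to Kavita's branch passes to Kavita's issue by representation.
The 1/9 is divided into 3 equal shares of 1/27 among Eshan, Girish, Yamini.
Eshan is living and takes 1/27.
Girish is living and takes 1/27.
Yamini is living and takes 1/27.
Sarita is living and takes 1/9.
Chetan is living and takes 1/9.

Chetan 1/9; Eshan 1/27; Falguni 1/24; Girish 1/27; Manoj 1/6; Omkar 1/24; Priya 1/24; Sarita 1/9; Tarun 1/3; Usha 1/24; Yamini 1/27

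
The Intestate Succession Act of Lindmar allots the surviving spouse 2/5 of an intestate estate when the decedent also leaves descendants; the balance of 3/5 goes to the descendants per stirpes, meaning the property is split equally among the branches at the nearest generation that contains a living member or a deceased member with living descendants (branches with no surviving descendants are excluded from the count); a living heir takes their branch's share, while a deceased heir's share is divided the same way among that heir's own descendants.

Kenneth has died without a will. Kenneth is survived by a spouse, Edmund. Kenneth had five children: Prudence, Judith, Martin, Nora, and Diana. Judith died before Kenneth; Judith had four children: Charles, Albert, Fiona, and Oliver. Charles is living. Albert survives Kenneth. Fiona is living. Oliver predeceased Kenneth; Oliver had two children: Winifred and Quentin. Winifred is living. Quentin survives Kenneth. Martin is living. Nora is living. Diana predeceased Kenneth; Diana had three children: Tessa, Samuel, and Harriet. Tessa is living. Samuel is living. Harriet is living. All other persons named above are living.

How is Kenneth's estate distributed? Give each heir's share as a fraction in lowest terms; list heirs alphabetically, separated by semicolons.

Edmund, as surviving spouse, takes 2/5.
The remaining 3/5 passes to Kenneth's descendants per stirpes.
The 3/5 is divided into 5 equal shares of 3/25 among Prudence, Judith, Martin, Nora, Diana.
Prudence is living and takes 3/25.
Judith predeceased; the 3/25 allotted to Judith's branch passes to Judith's issue by representation.
The 3/25 is divided into 4 equal shares of 3/100 among Charles, Albert, Fiona, Oliver.
Charles is living and takes 3/100.
Albert is living and takes 3/100.
Fiona is living and takes 3/100.
Oliver predeceased; the 3/100 allotted to Oliver's branch passes to Oliver's issue by representation.
The 3/100 is divided into 2 equal shares of 3/200 among Winifred, Quentin.
Winifred is living and takes 3/200.
Quentin is living and takes 3/200.
Martin is living and takes 3/25.
Nora is living and takes 3/25.
Diana predeceased; the 3/25 allotted to Diana's branch passes to Diana's issue by representation.
The 3/25 is divided into 3 equal shares of 1/25 among Tessa, Samuel, Harriet.
Tessa is living and takes 1/25.
Samuel is living and takes 1/25.
Harriet is living and takes 1/25.

Albert 3/100; Charles 3/100; Edmund 2/5; Fiona 3/100; Harriet 1/25; Martin 3/25; Nora 3/25; Prudence 3/25; Quentin 3/200; Samuel 1/25; Tessa 1/25; Winifred 3/200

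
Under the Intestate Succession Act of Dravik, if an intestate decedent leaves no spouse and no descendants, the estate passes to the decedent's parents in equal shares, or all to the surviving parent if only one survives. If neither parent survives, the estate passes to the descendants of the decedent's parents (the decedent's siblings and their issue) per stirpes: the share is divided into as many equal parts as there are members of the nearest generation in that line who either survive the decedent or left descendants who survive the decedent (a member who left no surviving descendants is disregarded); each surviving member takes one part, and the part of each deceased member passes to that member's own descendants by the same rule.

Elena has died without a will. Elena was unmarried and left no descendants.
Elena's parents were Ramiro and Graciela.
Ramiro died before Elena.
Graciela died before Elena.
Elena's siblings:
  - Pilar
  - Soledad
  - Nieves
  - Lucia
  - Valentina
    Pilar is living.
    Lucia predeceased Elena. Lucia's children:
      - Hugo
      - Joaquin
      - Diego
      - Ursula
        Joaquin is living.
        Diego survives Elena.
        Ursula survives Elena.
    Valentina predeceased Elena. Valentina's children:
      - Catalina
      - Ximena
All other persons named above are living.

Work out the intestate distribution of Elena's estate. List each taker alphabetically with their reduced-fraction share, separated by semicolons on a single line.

Neither parent survives and there are no descendants, so the estate passes to Elena's siblings and their issue per stirpes.
The estate is divided into 5 equal shares of 1/5 among Pilar, Soledad, Nieves, Lucia, Valentina.
Pilar is living and takes 1/5.
Soledad is living and takes 1/5.
Nieves is living and takes 1/5.
Lucia predeceased; the 1/5 allotted to Lucia's branch passes to Lucia's issue by representation.
The 1/5 is divided into 4 equal shares of 1/20 among Hugo, Joaquin, Diego, Ursula.
Hugo is living and takes 1/20.
Joaquin is living and takes 1/20.
Diego is living and takes 1/20.
Ursula is living and takes 1/20.
Valentina predeceased; the 1/5 allotted to Valentina's branch passes to Valentina's issue by representation.
The 1/5 is divided into 2 equal shares of 1/10 among Catalina, Ximena.
Catalina is living and takes 1/10.
Ximena is living and takes 1/10.

Catalina 1/10; Diego 1/20; Hugo 1/20; Joaquin 1/20; Nieves 1/5; Pilar 1/5; Soledad 1/5; Ursula 1/20; Ximena 1/10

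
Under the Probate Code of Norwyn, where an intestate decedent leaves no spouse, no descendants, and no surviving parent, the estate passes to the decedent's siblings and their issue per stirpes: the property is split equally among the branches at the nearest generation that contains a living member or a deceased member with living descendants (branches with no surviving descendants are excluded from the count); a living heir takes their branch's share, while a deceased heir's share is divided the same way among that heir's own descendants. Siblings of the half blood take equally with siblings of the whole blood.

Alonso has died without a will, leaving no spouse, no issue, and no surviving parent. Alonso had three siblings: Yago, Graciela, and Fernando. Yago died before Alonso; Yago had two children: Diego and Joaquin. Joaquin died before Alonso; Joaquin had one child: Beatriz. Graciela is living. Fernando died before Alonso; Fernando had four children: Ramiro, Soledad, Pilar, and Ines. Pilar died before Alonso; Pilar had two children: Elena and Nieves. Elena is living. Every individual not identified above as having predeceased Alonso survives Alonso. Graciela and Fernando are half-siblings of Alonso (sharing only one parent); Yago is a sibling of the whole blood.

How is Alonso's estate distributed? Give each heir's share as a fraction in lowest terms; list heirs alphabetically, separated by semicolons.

Beatriz 1/6; Diego 1/6; Elena 1/24; Graciela 1/3; Ines 1/12; Nieves 1/24; Ramiro 1/12; Soledad 1/12

No spouse, descendants, or parent survives, so the estate passes to Alonso's siblings per stirpes.
Half-blood and whole-blood siblings take equally under the stated rule.
The estate is divided into 3 equal shares of 1/3 among Yago, Graciela, Fernando.
Yago predeceased; the 1/3 allotted to Yago's branch passes to Yago's issue by representation.
The 1/3 is divided into 2 equal shares of 1/6 among Diego, Joaquin.
Diego is living and takes 1/6.
Joaquin predeceased; the 1/6 allotted to Joaquin's branch passes to Joaquin's issue by representation.
Beatriz is the sole taker at this level and receives the full 1/6.
Graciela is living and takes 1/3.
Fernando predeceased; the 1/3 allotted to Fernando's branch passes to Fernando's issue by representation.
The 1/3 is divided into 4 equal shares of 1/12 among Ramiro, Soledad, Pilar, Ines.
Ramiro is living and takes 1/12.
Soledad is living and takes 1/12.
Pilar predeceased; the 1/12 allotted to Pilar's branch passes to Pilar's issue by representation.
The 1/12 is divided into 2 equal shares of 1/24 among Elena, Nieves.
Elena is living and takes 1/24.
Nieves is living and takes 1/24.
Ines is living and takes 1/12.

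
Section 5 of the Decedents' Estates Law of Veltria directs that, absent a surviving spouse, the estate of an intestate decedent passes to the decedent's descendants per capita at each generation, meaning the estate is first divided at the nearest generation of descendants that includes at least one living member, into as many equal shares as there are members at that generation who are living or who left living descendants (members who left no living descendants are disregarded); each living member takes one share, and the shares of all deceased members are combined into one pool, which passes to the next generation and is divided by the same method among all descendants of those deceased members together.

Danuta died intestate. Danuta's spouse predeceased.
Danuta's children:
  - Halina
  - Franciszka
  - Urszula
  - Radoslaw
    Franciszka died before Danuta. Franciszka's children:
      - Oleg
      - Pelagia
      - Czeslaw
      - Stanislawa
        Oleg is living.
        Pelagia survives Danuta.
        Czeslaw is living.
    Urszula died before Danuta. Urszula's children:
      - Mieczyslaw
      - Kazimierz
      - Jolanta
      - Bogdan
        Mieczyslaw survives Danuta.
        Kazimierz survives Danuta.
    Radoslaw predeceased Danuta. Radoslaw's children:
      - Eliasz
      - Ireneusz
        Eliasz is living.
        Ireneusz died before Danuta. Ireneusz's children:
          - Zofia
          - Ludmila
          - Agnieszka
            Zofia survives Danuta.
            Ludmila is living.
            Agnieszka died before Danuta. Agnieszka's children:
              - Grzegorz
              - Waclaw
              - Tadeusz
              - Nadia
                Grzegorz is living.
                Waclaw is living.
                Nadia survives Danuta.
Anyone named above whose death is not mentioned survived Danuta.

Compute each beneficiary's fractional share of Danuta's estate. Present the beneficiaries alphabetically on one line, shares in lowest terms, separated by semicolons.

There is no surviving spouse, so the entire estate passes to Danuta's descendants per capita at each generation.
At generation 1 (Halina, Franciszka, Urszula, Radoslaw) there are 4 shares of (1)/4 = 1/4 each.
Living: Halina — each takes 1/4.
Deceased: Franciszka, Urszula, and Radoslaw. Their combined 3/4 is pooled and carried to generation 2.
At generation 2 (Oleg, Pelagia, Czeslaw, Stanislawa, Mieczyslaw, Kazimierz, Jolanta, Bogdan, Eliasz, Ireneusz) there are 10 shares of (3/4)/10 = 3/40 each.
Living: Oleg, Pelagia, Czeslaw, Stanislawa, Mieczyslaw, Kazimierz, Jolanta, Bogdan, and Eliasz — each takes 3/40.
Deceased: Ireneusz. That 3/40 share is carried to generation 3.
At generation 3 (Zofia, Ludmila, Agnieszka) there are 3 shares of (3/40)/3 = 1/40 each.
Living: Zofia and Ludmila — each takes 1/40.
Deceased: Agnieszka. That 1/40 share is carried to generation 4.
At generation 4 (Grzegorz, Waclaw, Tadeusz, Nadia) there are 4 shares of (1/40)/4 = 1/160 each.
Living: Grzegorz, Waclaw, Tadeusz, and Nadia — each takes 1/160.

Bogdan 3/40; Czeslaw 3/40; Eliasz 3/40; Grzegorz 1/160; Halina 1/4; Jolanta 3/40; Kazimierz 3/40; Ludmila 1/40; Mieczyslaw 3/40; Nadia 1/160; Oleg 3/40; Pelagia 3/40; Stanislawa 3/40; Tadeusz 1/160; Waclaw 1/160; Zofia 1/40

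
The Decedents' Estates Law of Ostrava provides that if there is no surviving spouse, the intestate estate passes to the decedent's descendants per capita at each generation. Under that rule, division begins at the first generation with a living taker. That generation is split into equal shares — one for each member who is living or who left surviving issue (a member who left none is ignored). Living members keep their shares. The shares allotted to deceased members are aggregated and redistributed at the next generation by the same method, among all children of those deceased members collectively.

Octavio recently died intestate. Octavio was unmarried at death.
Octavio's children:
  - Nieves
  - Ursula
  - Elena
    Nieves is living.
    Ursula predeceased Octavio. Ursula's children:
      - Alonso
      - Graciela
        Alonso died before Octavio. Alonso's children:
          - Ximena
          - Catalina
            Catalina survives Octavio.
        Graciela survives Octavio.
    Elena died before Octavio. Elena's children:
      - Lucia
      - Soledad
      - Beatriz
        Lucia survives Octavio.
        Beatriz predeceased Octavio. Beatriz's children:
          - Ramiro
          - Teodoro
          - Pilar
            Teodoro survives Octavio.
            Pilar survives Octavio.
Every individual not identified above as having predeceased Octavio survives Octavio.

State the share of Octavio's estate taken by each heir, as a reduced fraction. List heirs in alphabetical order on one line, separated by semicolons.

There is no surviving spouse, so the entire estate passes to Octavio's descendants per capita at each generation.
At generation 1 (Nieves, Ursula, Elena) there are 3 shares of (1)/3 = 1/3 each.
Living: Nieves — each takes 1/3.
Deceased: Ursula and Elena. Their combined 2/3 is pooled and carried to generation 2.
At generation 2 (Alonso, Graciela, Lucia, Soledad, Beatriz) there are 5 shares of (2/3)/5 = 2/15 each.
Living: Graciela, Lucia, and Soledad — each takes 2/15.
Deceased: Alonso and Beatriz. Their combined 4/15 is pooled and carried to generation 3.
At generation 3 (Ximena, Catalina, Ramiro, Teodoro, Pilar) there are 5 shares of (4/15)/5 = 4/75 each.
Living: Ximena, Catalina, Ramiro, Teodoro, and Pilar — each takes 4/75.

Catalina 4/75; Graciela 2/15; Lucia 2/15; Nieves 1/3; Pilar 4/75; Ramiro 4/75; Soledad 2/15; Teodoro 4/75; Ximena 4/75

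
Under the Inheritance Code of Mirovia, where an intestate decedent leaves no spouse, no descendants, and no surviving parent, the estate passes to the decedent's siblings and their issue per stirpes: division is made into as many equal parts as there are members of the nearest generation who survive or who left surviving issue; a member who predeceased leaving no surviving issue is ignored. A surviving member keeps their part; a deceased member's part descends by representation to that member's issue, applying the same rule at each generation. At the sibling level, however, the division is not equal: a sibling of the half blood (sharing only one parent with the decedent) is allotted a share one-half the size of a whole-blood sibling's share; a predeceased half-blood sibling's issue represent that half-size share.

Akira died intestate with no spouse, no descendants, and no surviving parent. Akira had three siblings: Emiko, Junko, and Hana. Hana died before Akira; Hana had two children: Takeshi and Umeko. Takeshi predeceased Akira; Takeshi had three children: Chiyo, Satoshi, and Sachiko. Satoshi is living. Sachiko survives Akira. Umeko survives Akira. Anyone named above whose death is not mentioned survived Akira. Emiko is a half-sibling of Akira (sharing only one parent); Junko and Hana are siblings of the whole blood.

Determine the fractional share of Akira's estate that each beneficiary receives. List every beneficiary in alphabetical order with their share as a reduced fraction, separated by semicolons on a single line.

Chiyo 1/15; Emiko 1/5; Junko 2/5; Sachiko 1/15; Satoshi 1/15; Umeko 1/5

No spouse, descendants, or parent survives, so the estate passes to Akira's siblings per stirpes.
Half-blood siblings count for one-half the weight of whole-blood siblings at the initial division.
Dividing 1 in proportion to weights (total weight 5/2): Emiko (weight 1/2) → 1/5; Junko (weight 1) → 2/5; Hana (weight 1) → 2/5.
Emiko is living and takes 1/5.
Junko is living and takes 2/5.
Hana predeceased; the 2/5 allotted to Hana's branch passes to Hana's issue by representation.
The 2/5 is divided into 2 equal shares of 1/5 among Takeshi, Umeko.
Takeshi predeceased; the 1/5 allotted to Takeshi's branch passes to Takeshi's issue by representation.
The 1/5 is divided into 3 equal shares of 1/15 among Chiyo, Satoshi, Sachiko.
Chiyo is living and takes 1/15.
Satoshi is living and takes 1/15.
Sachiko is living and takes 1/15.
Umeko is living and takes 1/5.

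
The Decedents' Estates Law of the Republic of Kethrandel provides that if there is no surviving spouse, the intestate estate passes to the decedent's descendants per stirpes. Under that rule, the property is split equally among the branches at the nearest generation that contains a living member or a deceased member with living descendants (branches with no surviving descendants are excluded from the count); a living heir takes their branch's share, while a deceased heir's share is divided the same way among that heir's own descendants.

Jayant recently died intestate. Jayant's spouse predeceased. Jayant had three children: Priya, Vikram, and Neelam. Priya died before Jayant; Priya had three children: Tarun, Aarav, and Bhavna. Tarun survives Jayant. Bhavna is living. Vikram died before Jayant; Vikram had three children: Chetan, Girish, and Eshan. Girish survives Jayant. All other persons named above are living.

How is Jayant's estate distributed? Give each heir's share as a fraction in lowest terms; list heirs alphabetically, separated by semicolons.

Aarav 1/9; Bhavna 1/9; Chetan 1/9; Eshan 1/9; Girish 1/9; Neelam 1/3; Tarun 1/9

There is no surviving spouse, so the entire estate passes to Jayant's descendants per stirpes.
The estate is divided into 3 equal shares of 1/3 among Priya, Vikram, Neelam.
Priya predeceased; the 1/3 allotted to Priya's branch passes to Priya's issue by representation.
The 1/3 is divided into 3 equal shares of 1/9 among Tarun, Aarav, Bhavna.
Tarun is living and takes 1/9.
Aarav is living and takes 1/9.
Bhavna is living and takes 1/9.
Vikram predeceased; the 1/3 allotted to Vikram's branch passes to Vikram's issue by representation.
The 1/3 is divided into 3 equal shares of 1/9 among Chetan, Girish, Eshan.
Chetan is living and takes 1/9.
Girish is living and takes 1/9.
Eshan is living and takes 1/9.
Neelam is living and takes 1/3.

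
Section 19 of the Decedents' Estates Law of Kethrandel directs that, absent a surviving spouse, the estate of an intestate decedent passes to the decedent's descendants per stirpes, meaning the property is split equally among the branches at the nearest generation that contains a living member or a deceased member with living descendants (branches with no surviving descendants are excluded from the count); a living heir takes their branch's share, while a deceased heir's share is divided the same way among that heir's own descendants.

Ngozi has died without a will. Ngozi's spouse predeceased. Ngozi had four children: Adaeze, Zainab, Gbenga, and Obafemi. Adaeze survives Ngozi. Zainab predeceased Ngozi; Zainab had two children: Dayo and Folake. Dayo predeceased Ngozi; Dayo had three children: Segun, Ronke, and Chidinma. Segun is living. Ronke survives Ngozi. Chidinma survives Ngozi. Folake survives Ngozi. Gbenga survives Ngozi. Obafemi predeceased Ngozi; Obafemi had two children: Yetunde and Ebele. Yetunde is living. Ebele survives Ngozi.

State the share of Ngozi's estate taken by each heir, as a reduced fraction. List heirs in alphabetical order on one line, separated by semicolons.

Adaeze 1/4; Chidinma 1/24; Ebele 1/8; Folake 1/8; Gbenga 1/4; Ronke 1/24; Segun 1/24; Yetunde 1/8

There is no surviving spouse, so the entire estate passes to Ngozi's descendants per stirpes.
The estate is divided into 4 equal shares of 1/4 among Adaeze, Zainab, Gbenga, Obafemi.
Adaeze is living and takes 1/4.
Zainab predeceased; the 1/4 allotted to Zainab's branch passes to Zainab's issue by representation.
The 1/4 is divided into 2 equal shares of 1/8 among Dayo, Folake.
Dayo predeceased; the 1/8 allotted to Dayo's branch passes to Dayo's issue by representation.
The 1/8 is divided into 3 equal shares of 1/24 among Segun, Ronke, Chidinma.
Segun is living and takes 1/24.
Ronke is living and takes 1/24.
Chidinma is living and takes 1/24.
Folake is living and takes 1/8.
Gbenga is living and takes 1/4.
Obafemi predeceased; the 1/4 allotted to Obafemi's branch passes to Obafemi's issue by representation.
The 1/4 is divided into 2 equal shares of 1/8 among Yetunde, Ebele.
Yetunde is living and takes 1/8.
Ebele is living and takes 1/8.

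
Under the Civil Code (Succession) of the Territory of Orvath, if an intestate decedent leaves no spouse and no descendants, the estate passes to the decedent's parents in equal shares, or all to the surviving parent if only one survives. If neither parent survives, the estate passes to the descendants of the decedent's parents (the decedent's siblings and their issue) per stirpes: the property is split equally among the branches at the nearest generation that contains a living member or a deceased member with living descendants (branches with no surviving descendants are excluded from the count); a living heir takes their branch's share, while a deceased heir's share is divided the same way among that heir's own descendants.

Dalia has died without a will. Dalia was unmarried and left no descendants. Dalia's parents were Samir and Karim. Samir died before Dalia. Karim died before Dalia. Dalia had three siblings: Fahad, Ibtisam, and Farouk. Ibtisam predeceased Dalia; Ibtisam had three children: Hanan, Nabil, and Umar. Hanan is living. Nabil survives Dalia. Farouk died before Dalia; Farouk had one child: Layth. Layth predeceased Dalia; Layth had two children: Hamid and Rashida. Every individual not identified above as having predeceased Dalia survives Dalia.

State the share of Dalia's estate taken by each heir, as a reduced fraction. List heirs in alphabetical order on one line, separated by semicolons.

Fahad 1/3; Hamid 1/6; Hanan 1/9; Nabil 1/9; Rashida 1/6; Umar 1/9

Neither parent survives and there are no descendants, so the estate passes to Dalia's siblings and their issue per stirpes.
The estate is divided into 3 equal shares of 1/3 among Fahad, Ibtisam, Farouk.
Fahad is living and takes 1/3.
Ibtisam predeceased; the 1/3 allotted to Ibtisam's branch passes to Ibtisam's issue by representation.
The 1/3 is divided into 3 equal shares of 1/9 among Hanan, Nabil, Umar.
Hanan is living and takes 1/9.
Nabil is living and takes 1/9.
Umar is living and takes 1/9.
Farouk predeceased; the 1/3 allotted to Farouk's branch passes to Farouk's issue by representation.
Layth's line is the sole branch at this level, so the full 1/3 passes to Layth's issue by representation.
The 1/3 is divided into 2 equal shares of 1/6 among Hamid, Rashida.
Hamid is living and takes 1/6.
Rashida is living and takes 1/6.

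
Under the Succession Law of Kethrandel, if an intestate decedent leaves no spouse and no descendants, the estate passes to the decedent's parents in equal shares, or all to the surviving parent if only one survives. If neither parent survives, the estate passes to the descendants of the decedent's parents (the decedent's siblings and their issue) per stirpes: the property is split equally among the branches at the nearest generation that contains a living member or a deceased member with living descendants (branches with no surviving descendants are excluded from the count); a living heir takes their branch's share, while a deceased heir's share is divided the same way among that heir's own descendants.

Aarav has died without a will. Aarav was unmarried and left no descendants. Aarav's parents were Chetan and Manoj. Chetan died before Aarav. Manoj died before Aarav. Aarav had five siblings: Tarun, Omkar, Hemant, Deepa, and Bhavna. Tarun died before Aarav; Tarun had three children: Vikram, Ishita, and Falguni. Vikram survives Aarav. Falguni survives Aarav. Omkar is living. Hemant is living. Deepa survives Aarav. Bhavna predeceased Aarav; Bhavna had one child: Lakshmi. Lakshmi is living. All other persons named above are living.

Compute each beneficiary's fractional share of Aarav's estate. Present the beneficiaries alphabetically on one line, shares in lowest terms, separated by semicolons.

Deepa 1/5; Falguni 1/15; Hemant 1/5; Ishita 1/15; Lakshmi 1/5; Omkar 1/5; Vikram 1/15

Neither parent survives and there are no descendants, so the estate passes to Aarav's siblings and their issue per stirpes.
The estate is divided into 5 equal shares of 1/5 among Tarun, Omkar, Hemant, Deepa, Bhavna.
Tarun predeceased; the 1/5 allotted to Tarun's branch passes to Tarun's issue by representation.
The 1/5 is divided into 3 equal shares of 1/15 among Vikram, Ishita, Falguni.
Vikram is living and takes 1/15.
Ishita is living and takes 1/15.
Falguni is living and takes 1/15.
Omkar is living and takes 1/5.
Hemant is living and takes 1/5.
Deepa is living and takes 1/5.
Bhavna predeceased; the 1/5 allotted to Bhavna's branch passes to Bhavna's issue by representation.
Lakshmi is the sole taker at this level and receives the full 1/5.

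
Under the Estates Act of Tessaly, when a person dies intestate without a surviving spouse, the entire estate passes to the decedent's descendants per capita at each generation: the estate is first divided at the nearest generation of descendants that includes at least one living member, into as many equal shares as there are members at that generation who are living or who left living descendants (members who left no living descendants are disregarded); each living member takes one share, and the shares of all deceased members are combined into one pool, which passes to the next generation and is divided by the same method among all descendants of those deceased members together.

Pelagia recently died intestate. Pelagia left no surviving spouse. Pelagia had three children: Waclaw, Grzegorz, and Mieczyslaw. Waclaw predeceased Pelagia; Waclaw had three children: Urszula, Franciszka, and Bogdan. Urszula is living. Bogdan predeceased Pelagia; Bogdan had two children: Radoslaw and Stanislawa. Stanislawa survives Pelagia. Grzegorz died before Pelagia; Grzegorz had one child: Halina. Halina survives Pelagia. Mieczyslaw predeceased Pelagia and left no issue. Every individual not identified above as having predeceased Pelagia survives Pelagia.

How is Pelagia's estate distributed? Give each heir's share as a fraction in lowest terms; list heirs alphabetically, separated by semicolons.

There is no surviving spouse, so the entire estate passes to Pelagia's descendants per capita at each generation.
No one at generation 1 (Waclaw, Grzegorz) is living; moving to the next generation.
At generation 2 (Urszula, Franciszka, Bogdan, Halina) there are 4 shares of (1)/4 = 1/4 each.
Living: Urszula, Franciszka, and Halina — each takes 1/4.
Deceased: Bogdan. That 1/4 share is carried to generation 3.
At generation 3 (Radoslaw, Stanislawa) there are 2 shares of (1/4)/2 = 1/8 each.
Living: Radoslaw and Stanislawa — each takes 1/8.

Franciszka 1/4; Halina 1/4; Radoslaw 1/8; Stanislawa 1/8; Urszula 1/4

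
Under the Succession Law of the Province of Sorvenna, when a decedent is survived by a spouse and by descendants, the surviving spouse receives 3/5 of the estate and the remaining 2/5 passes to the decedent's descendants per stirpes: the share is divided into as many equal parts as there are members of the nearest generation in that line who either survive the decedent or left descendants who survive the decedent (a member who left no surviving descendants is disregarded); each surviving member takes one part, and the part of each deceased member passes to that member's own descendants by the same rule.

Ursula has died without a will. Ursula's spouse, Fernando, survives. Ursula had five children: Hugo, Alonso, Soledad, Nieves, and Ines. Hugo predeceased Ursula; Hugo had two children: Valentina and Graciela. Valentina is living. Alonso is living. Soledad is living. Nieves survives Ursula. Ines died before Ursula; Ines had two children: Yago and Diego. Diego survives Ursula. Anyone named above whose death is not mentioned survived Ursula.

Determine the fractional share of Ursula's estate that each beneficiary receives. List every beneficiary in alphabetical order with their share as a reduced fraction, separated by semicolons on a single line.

Alonso 2/25; Diego 1/25; Fernando 3/5; Graciela 1/25; Nieves 2/25; Soledad 2/25; Valentina 1/25; Yago 1/25

Fernando, as surviving spouse, takes 3/5.
The remaining 2/5 passes to Ursula's descendants per stirpes.
The 2/5 is divided into 5 equal shares of 2/25 among Hugo, Alonso, Soledad, Nieves, Ines.
Hugo predeceased; the 2/25 allotted to Hugo's branch passes to Hugo's issue by representation.
The 2/25 is divided into 2 equal shares of 1/25 among Valentina, Graciela.
Valentina is living and takes 1/25.
Graciela is living and takes 1/25.
Alonso is living and takes 2/25.
Soledad is living and takes 2/25.
Nieves is living and takes 2/25.
Ines predeceased; the 2/25 allotted to Ines's branch passes to Ines's issue by representation.
The 2/25 is divided into 2 equal shares of 1/25 among Yago, Diego.
Yago is living and takes 1/25.
Diego is living and takes 1/25.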